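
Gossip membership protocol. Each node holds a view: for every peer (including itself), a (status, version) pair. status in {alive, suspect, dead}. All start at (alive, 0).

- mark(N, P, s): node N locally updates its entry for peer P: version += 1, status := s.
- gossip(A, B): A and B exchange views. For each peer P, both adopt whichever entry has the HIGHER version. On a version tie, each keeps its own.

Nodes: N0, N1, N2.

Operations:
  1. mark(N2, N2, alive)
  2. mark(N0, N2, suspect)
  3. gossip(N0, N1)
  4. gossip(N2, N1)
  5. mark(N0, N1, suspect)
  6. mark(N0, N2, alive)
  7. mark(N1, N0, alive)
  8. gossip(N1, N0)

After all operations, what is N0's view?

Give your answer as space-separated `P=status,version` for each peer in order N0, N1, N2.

Op 1: N2 marks N2=alive -> (alive,v1)
Op 2: N0 marks N2=suspect -> (suspect,v1)
Op 3: gossip N0<->N1 -> N0.N0=(alive,v0) N0.N1=(alive,v0) N0.N2=(suspect,v1) | N1.N0=(alive,v0) N1.N1=(alive,v0) N1.N2=(suspect,v1)
Op 4: gossip N2<->N1 -> N2.N0=(alive,v0) N2.N1=(alive,v0) N2.N2=(alive,v1) | N1.N0=(alive,v0) N1.N1=(alive,v0) N1.N2=(suspect,v1)
Op 5: N0 marks N1=suspect -> (suspect,v1)
Op 6: N0 marks N2=alive -> (alive,v2)
Op 7: N1 marks N0=alive -> (alive,v1)
Op 8: gossip N1<->N0 -> N1.N0=(alive,v1) N1.N1=(suspect,v1) N1.N2=(alive,v2) | N0.N0=(alive,v1) N0.N1=(suspect,v1) N0.N2=(alive,v2)

Answer: N0=alive,1 N1=suspect,1 N2=alive,2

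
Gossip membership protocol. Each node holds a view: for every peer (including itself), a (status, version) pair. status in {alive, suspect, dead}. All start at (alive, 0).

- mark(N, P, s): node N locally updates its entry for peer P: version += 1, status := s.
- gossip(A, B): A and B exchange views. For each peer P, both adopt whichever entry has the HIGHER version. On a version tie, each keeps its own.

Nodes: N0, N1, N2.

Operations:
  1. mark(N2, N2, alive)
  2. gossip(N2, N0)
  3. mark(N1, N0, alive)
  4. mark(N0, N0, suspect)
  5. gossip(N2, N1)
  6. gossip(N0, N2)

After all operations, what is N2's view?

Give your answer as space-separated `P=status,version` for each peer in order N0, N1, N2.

Op 1: N2 marks N2=alive -> (alive,v1)
Op 2: gossip N2<->N0 -> N2.N0=(alive,v0) N2.N1=(alive,v0) N2.N2=(alive,v1) | N0.N0=(alive,v0) N0.N1=(alive,v0) N0.N2=(alive,v1)
Op 3: N1 marks N0=alive -> (alive,v1)
Op 4: N0 marks N0=suspect -> (suspect,v1)
Op 5: gossip N2<->N1 -> N2.N0=(alive,v1) N2.N1=(alive,v0) N2.N2=(alive,v1) | N1.N0=(alive,v1) N1.N1=(alive,v0) N1.N2=(alive,v1)
Op 6: gossip N0<->N2 -> N0.N0=(suspect,v1) N0.N1=(alive,v0) N0.N2=(alive,v1) | N2.N0=(alive,v1) N2.N1=(alive,v0) N2.N2=(alive,v1)

Answer: N0=alive,1 N1=alive,0 N2=alive,1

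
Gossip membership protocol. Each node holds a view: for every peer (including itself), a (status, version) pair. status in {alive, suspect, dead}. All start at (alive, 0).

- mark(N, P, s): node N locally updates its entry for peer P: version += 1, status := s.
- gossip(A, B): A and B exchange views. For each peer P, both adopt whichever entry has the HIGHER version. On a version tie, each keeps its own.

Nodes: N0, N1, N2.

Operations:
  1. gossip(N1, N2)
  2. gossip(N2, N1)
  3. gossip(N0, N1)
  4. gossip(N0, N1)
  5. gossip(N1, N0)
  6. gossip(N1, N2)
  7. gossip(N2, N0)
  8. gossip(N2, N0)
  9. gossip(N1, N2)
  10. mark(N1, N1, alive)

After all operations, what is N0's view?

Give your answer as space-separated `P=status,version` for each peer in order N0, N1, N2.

Op 1: gossip N1<->N2 -> N1.N0=(alive,v0) N1.N1=(alive,v0) N1.N2=(alive,v0) | N2.N0=(alive,v0) N2.N1=(alive,v0) N2.N2=(alive,v0)
Op 2: gossip N2<->N1 -> N2.N0=(alive,v0) N2.N1=(alive,v0) N2.N2=(alive,v0) | N1.N0=(alive,v0) N1.N1=(alive,v0) N1.N2=(alive,v0)
Op 3: gossip N0<->N1 -> N0.N0=(alive,v0) N0.N1=(alive,v0) N0.N2=(alive,v0) | N1.N0=(alive,v0) N1.N1=(alive,v0) N1.N2=(alive,v0)
Op 4: gossip N0<->N1 -> N0.N0=(alive,v0) N0.N1=(alive,v0) N0.N2=(alive,v0) | N1.N0=(alive,v0) N1.N1=(alive,v0) N1.N2=(alive,v0)
Op 5: gossip N1<->N0 -> N1.N0=(alive,v0) N1.N1=(alive,v0) N1.N2=(alive,v0) | N0.N0=(alive,v0) N0.N1=(alive,v0) N0.N2=(alive,v0)
Op 6: gossip N1<->N2 -> N1.N0=(alive,v0) N1.N1=(alive,v0) N1.N2=(alive,v0) | N2.N0=(alive,v0) N2.N1=(alive,v0) N2.N2=(alive,v0)
Op 7: gossip N2<->N0 -> N2.N0=(alive,v0) N2.N1=(alive,v0) N2.N2=(alive,v0) | N0.N0=(alive,v0) N0.N1=(alive,v0) N0.N2=(alive,v0)
Op 8: gossip N2<->N0 -> N2.N0=(alive,v0) N2.N1=(alive,v0) N2.N2=(alive,v0) | N0.N0=(alive,v0) N0.N1=(alive,v0) N0.N2=(alive,v0)
Op 9: gossip N1<->N2 -> N1.N0=(alive,v0) N1.N1=(alive,v0) N1.N2=(alive,v0) | N2.N0=(alive,v0) N2.N1=(alive,v0) N2.N2=(alive,v0)
Op 10: N1 marks N1=alive -> (alive,v1)

Answer: N0=alive,0 N1=alive,0 N2=alive,0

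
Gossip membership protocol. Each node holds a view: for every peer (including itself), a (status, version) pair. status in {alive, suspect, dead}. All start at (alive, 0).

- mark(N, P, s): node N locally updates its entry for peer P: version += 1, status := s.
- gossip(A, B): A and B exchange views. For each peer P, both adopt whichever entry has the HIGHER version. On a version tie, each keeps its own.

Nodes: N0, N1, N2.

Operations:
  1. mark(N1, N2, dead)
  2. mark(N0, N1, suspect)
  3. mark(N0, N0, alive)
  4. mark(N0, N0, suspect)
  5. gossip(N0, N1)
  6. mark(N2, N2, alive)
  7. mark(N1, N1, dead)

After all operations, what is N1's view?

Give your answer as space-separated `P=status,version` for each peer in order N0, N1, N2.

Answer: N0=suspect,2 N1=dead,2 N2=dead,1

Derivation:
Op 1: N1 marks N2=dead -> (dead,v1)
Op 2: N0 marks N1=suspect -> (suspect,v1)
Op 3: N0 marks N0=alive -> (alive,v1)
Op 4: N0 marks N0=suspect -> (suspect,v2)
Op 5: gossip N0<->N1 -> N0.N0=(suspect,v2) N0.N1=(suspect,v1) N0.N2=(dead,v1) | N1.N0=(suspect,v2) N1.N1=(suspect,v1) N1.N2=(dead,v1)
Op 6: N2 marks N2=alive -> (alive,v1)
Op 7: N1 marks N1=dead -> (dead,v2)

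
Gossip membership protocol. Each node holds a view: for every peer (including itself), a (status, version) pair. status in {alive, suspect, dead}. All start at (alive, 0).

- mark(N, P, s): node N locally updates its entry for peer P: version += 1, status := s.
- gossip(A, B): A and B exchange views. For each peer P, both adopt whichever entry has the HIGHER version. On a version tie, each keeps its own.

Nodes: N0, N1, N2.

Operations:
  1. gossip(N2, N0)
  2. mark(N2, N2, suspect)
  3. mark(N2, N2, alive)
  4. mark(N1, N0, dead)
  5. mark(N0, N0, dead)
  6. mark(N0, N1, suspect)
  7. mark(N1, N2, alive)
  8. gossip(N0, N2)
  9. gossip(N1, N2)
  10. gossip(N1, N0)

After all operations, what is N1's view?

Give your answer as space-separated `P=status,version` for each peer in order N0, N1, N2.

Op 1: gossip N2<->N0 -> N2.N0=(alive,v0) N2.N1=(alive,v0) N2.N2=(alive,v0) | N0.N0=(alive,v0) N0.N1=(alive,v0) N0.N2=(alive,v0)
Op 2: N2 marks N2=suspect -> (suspect,v1)
Op 3: N2 marks N2=alive -> (alive,v2)
Op 4: N1 marks N0=dead -> (dead,v1)
Op 5: N0 marks N0=dead -> (dead,v1)
Op 6: N0 marks N1=suspect -> (suspect,v1)
Op 7: N1 marks N2=alive -> (alive,v1)
Op 8: gossip N0<->N2 -> N0.N0=(dead,v1) N0.N1=(suspect,v1) N0.N2=(alive,v2) | N2.N0=(dead,v1) N2.N1=(suspect,v1) N2.N2=(alive,v2)
Op 9: gossip N1<->N2 -> N1.N0=(dead,v1) N1.N1=(suspect,v1) N1.N2=(alive,v2) | N2.N0=(dead,v1) N2.N1=(suspect,v1) N2.N2=(alive,v2)
Op 10: gossip N1<->N0 -> N1.N0=(dead,v1) N1.N1=(suspect,v1) N1.N2=(alive,v2) | N0.N0=(dead,v1) N0.N1=(suspect,v1) N0.N2=(alive,v2)

Answer: N0=dead,1 N1=suspect,1 N2=alive,2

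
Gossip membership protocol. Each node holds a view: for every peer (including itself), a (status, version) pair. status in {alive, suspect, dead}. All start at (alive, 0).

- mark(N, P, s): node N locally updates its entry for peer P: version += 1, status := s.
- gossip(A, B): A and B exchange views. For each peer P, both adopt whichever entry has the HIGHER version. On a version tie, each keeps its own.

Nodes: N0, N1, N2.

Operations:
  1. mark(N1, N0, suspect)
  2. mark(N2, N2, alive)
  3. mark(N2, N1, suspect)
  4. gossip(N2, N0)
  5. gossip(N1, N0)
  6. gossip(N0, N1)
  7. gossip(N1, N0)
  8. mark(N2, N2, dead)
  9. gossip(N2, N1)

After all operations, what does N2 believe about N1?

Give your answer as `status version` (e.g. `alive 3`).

Answer: suspect 1

Derivation:
Op 1: N1 marks N0=suspect -> (suspect,v1)
Op 2: N2 marks N2=alive -> (alive,v1)
Op 3: N2 marks N1=suspect -> (suspect,v1)
Op 4: gossip N2<->N0 -> N2.N0=(alive,v0) N2.N1=(suspect,v1) N2.N2=(alive,v1) | N0.N0=(alive,v0) N0.N1=(suspect,v1) N0.N2=(alive,v1)
Op 5: gossip N1<->N0 -> N1.N0=(suspect,v1) N1.N1=(suspect,v1) N1.N2=(alive,v1) | N0.N0=(suspect,v1) N0.N1=(suspect,v1) N0.N2=(alive,v1)
Op 6: gossip N0<->N1 -> N0.N0=(suspect,v1) N0.N1=(suspect,v1) N0.N2=(alive,v1) | N1.N0=(suspect,v1) N1.N1=(suspect,v1) N1.N2=(alive,v1)
Op 7: gossip N1<->N0 -> N1.N0=(suspect,v1) N1.N1=(suspect,v1) N1.N2=(alive,v1) | N0.N0=(suspect,v1) N0.N1=(suspect,v1) N0.N2=(alive,v1)
Op 8: N2 marks N2=dead -> (dead,v2)
Op 9: gossip N2<->N1 -> N2.N0=(suspect,v1) N2.N1=(suspect,v1) N2.N2=(dead,v2) | N1.N0=(suspect,v1) N1.N1=(suspect,v1) N1.N2=(dead,v2)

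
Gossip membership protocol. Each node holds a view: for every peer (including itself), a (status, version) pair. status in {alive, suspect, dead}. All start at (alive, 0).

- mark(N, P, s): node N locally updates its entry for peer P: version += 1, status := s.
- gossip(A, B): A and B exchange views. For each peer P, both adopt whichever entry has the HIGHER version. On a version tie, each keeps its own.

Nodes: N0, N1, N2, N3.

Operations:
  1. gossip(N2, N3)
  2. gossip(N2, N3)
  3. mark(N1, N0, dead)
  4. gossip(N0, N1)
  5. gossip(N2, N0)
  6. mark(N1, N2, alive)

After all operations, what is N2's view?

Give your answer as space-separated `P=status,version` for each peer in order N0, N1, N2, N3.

Answer: N0=dead,1 N1=alive,0 N2=alive,0 N3=alive,0

Derivation:
Op 1: gossip N2<->N3 -> N2.N0=(alive,v0) N2.N1=(alive,v0) N2.N2=(alive,v0) N2.N3=(alive,v0) | N3.N0=(alive,v0) N3.N1=(alive,v0) N3.N2=(alive,v0) N3.N3=(alive,v0)
Op 2: gossip N2<->N3 -> N2.N0=(alive,v0) N2.N1=(alive,v0) N2.N2=(alive,v0) N2.N3=(alive,v0) | N3.N0=(alive,v0) N3.N1=(alive,v0) N3.N2=(alive,v0) N3.N3=(alive,v0)
Op 3: N1 marks N0=dead -> (dead,v1)
Op 4: gossip N0<->N1 -> N0.N0=(dead,v1) N0.N1=(alive,v0) N0.N2=(alive,v0) N0.N3=(alive,v0) | N1.N0=(dead,v1) N1.N1=(alive,v0) N1.N2=(alive,v0) N1.N3=(alive,v0)
Op 5: gossip N2<->N0 -> N2.N0=(dead,v1) N2.N1=(alive,v0) N2.N2=(alive,v0) N2.N3=(alive,v0) | N0.N0=(dead,v1) N0.N1=(alive,v0) N0.N2=(alive,v0) N0.N3=(alive,v0)
Op 6: N1 marks N2=alive -> (alive,v1)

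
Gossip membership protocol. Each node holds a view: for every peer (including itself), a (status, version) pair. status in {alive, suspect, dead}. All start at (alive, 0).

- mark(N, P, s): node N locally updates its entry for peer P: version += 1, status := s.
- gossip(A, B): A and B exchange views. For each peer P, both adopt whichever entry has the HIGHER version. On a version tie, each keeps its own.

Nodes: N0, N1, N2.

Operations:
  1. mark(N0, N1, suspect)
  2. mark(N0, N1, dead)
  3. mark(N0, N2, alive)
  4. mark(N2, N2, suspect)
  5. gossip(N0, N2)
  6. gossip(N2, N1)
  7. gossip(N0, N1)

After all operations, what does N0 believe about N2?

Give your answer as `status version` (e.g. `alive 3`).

Answer: alive 1

Derivation:
Op 1: N0 marks N1=suspect -> (suspect,v1)
Op 2: N0 marks N1=dead -> (dead,v2)
Op 3: N0 marks N2=alive -> (alive,v1)
Op 4: N2 marks N2=suspect -> (suspect,v1)
Op 5: gossip N0<->N2 -> N0.N0=(alive,v0) N0.N1=(dead,v2) N0.N2=(alive,v1) | N2.N0=(alive,v0) N2.N1=(dead,v2) N2.N2=(suspect,v1)
Op 6: gossip N2<->N1 -> N2.N0=(alive,v0) N2.N1=(dead,v2) N2.N2=(suspect,v1) | N1.N0=(alive,v0) N1.N1=(dead,v2) N1.N2=(suspect,v1)
Op 7: gossip N0<->N1 -> N0.N0=(alive,v0) N0.N1=(dead,v2) N0.N2=(alive,v1) | N1.N0=(alive,v0) N1.N1=(dead,v2) N1.N2=(suspect,v1)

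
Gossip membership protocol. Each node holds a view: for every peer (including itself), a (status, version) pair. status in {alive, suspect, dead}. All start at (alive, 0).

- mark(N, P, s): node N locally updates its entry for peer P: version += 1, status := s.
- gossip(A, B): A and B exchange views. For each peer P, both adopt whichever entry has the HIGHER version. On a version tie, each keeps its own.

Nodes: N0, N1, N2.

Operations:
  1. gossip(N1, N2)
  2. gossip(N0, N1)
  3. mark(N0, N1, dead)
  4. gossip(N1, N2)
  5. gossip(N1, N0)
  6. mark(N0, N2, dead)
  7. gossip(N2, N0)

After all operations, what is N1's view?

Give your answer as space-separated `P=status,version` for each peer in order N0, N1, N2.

Op 1: gossip N1<->N2 -> N1.N0=(alive,v0) N1.N1=(alive,v0) N1.N2=(alive,v0) | N2.N0=(alive,v0) N2.N1=(alive,v0) N2.N2=(alive,v0)
Op 2: gossip N0<->N1 -> N0.N0=(alive,v0) N0.N1=(alive,v0) N0.N2=(alive,v0) | N1.N0=(alive,v0) N1.N1=(alive,v0) N1.N2=(alive,v0)
Op 3: N0 marks N1=dead -> (dead,v1)
Op 4: gossip N1<->N2 -> N1.N0=(alive,v0) N1.N1=(alive,v0) N1.N2=(alive,v0) | N2.N0=(alive,v0) N2.N1=(alive,v0) N2.N2=(alive,v0)
Op 5: gossip N1<->N0 -> N1.N0=(alive,v0) N1.N1=(dead,v1) N1.N2=(alive,v0) | N0.N0=(alive,v0) N0.N1=(dead,v1) N0.N2=(alive,v0)
Op 6: N0 marks N2=dead -> (dead,v1)
Op 7: gossip N2<->N0 -> N2.N0=(alive,v0) N2.N1=(dead,v1) N2.N2=(dead,v1) | N0.N0=(alive,v0) N0.N1=(dead,v1) N0.N2=(dead,v1)

Answer: N0=alive,0 N1=dead,1 N2=alive,0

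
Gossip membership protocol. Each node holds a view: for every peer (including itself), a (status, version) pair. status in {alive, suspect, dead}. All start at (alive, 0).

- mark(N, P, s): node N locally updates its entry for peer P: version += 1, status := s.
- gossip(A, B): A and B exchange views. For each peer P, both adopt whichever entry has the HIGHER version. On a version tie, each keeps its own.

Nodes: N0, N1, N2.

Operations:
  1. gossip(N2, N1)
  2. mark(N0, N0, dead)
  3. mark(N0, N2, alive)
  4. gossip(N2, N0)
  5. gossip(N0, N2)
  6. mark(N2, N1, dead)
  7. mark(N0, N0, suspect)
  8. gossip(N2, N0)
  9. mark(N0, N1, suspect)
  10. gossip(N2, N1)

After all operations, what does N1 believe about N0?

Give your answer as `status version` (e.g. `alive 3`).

Answer: suspect 2

Derivation:
Op 1: gossip N2<->N1 -> N2.N0=(alive,v0) N2.N1=(alive,v0) N2.N2=(alive,v0) | N1.N0=(alive,v0) N1.N1=(alive,v0) N1.N2=(alive,v0)
Op 2: N0 marks N0=dead -> (dead,v1)
Op 3: N0 marks N2=alive -> (alive,v1)
Op 4: gossip N2<->N0 -> N2.N0=(dead,v1) N2.N1=(alive,v0) N2.N2=(alive,v1) | N0.N0=(dead,v1) N0.N1=(alive,v0) N0.N2=(alive,v1)
Op 5: gossip N0<->N2 -> N0.N0=(dead,v1) N0.N1=(alive,v0) N0.N2=(alive,v1) | N2.N0=(dead,v1) N2.N1=(alive,v0) N2.N2=(alive,v1)
Op 6: N2 marks N1=dead -> (dead,v1)
Op 7: N0 marks N0=suspect -> (suspect,v2)
Op 8: gossip N2<->N0 -> N2.N0=(suspect,v2) N2.N1=(dead,v1) N2.N2=(alive,v1) | N0.N0=(suspect,v2) N0.N1=(dead,v1) N0.N2=(alive,v1)
Op 9: N0 marks N1=suspect -> (suspect,v2)
Op 10: gossip N2<->N1 -> N2.N0=(suspect,v2) N2.N1=(dead,v1) N2.N2=(alive,v1) | N1.N0=(suspect,v2) N1.N1=(dead,v1) N1.N2=(alive,v1)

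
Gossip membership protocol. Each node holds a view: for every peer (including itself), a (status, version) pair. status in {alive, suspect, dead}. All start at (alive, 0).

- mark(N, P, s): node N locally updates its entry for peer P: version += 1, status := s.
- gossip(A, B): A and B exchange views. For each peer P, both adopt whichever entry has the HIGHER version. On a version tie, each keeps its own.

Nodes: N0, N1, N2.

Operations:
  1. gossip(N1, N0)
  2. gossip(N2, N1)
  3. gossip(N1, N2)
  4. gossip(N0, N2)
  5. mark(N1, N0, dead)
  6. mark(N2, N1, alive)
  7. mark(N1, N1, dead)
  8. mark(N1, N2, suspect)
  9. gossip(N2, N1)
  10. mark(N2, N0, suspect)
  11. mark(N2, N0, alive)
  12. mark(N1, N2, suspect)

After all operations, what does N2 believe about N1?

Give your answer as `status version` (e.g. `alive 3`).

Op 1: gossip N1<->N0 -> N1.N0=(alive,v0) N1.N1=(alive,v0) N1.N2=(alive,v0) | N0.N0=(alive,v0) N0.N1=(alive,v0) N0.N2=(alive,v0)
Op 2: gossip N2<->N1 -> N2.N0=(alive,v0) N2.N1=(alive,v0) N2.N2=(alive,v0) | N1.N0=(alive,v0) N1.N1=(alive,v0) N1.N2=(alive,v0)
Op 3: gossip N1<->N2 -> N1.N0=(alive,v0) N1.N1=(alive,v0) N1.N2=(alive,v0) | N2.N0=(alive,v0) N2.N1=(alive,v0) N2.N2=(alive,v0)
Op 4: gossip N0<->N2 -> N0.N0=(alive,v0) N0.N1=(alive,v0) N0.N2=(alive,v0) | N2.N0=(alive,v0) N2.N1=(alive,v0) N2.N2=(alive,v0)
Op 5: N1 marks N0=dead -> (dead,v1)
Op 6: N2 marks N1=alive -> (alive,v1)
Op 7: N1 marks N1=dead -> (dead,v1)
Op 8: N1 marks N2=suspect -> (suspect,v1)
Op 9: gossip N2<->N1 -> N2.N0=(dead,v1) N2.N1=(alive,v1) N2.N2=(suspect,v1) | N1.N0=(dead,v1) N1.N1=(dead,v1) N1.N2=(suspect,v1)
Op 10: N2 marks N0=suspect -> (suspect,v2)
Op 11: N2 marks N0=alive -> (alive,v3)
Op 12: N1 marks N2=suspect -> (suspect,v2)

Answer: alive 1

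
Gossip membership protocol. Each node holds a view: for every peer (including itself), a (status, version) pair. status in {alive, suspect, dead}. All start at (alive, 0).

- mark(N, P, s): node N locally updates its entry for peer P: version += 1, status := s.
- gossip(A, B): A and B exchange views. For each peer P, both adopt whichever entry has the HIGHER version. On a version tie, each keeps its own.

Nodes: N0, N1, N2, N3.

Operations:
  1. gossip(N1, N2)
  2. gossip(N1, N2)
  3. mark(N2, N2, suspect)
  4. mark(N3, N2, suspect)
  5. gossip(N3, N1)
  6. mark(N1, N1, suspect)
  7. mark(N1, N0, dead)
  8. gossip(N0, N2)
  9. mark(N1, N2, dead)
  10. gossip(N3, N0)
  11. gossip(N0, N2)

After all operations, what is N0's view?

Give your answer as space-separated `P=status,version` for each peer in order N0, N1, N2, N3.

Op 1: gossip N1<->N2 -> N1.N0=(alive,v0) N1.N1=(alive,v0) N1.N2=(alive,v0) N1.N3=(alive,v0) | N2.N0=(alive,v0) N2.N1=(alive,v0) N2.N2=(alive,v0) N2.N3=(alive,v0)
Op 2: gossip N1<->N2 -> N1.N0=(alive,v0) N1.N1=(alive,v0) N1.N2=(alive,v0) N1.N3=(alive,v0) | N2.N0=(alive,v0) N2.N1=(alive,v0) N2.N2=(alive,v0) N2.N3=(alive,v0)
Op 3: N2 marks N2=suspect -> (suspect,v1)
Op 4: N3 marks N2=suspect -> (suspect,v1)
Op 5: gossip N3<->N1 -> N3.N0=(alive,v0) N3.N1=(alive,v0) N3.N2=(suspect,v1) N3.N3=(alive,v0) | N1.N0=(alive,v0) N1.N1=(alive,v0) N1.N2=(suspect,v1) N1.N3=(alive,v0)
Op 6: N1 marks N1=suspect -> (suspect,v1)
Op 7: N1 marks N0=dead -> (dead,v1)
Op 8: gossip N0<->N2 -> N0.N0=(alive,v0) N0.N1=(alive,v0) N0.N2=(suspect,v1) N0.N3=(alive,v0) | N2.N0=(alive,v0) N2.N1=(alive,v0) N2.N2=(suspect,v1) N2.N3=(alive,v0)
Op 9: N1 marks N2=dead -> (dead,v2)
Op 10: gossip N3<->N0 -> N3.N0=(alive,v0) N3.N1=(alive,v0) N3.N2=(suspect,v1) N3.N3=(alive,v0) | N0.N0=(alive,v0) N0.N1=(alive,v0) N0.N2=(suspect,v1) N0.N3=(alive,v0)
Op 11: gossip N0<->N2 -> N0.N0=(alive,v0) N0.N1=(alive,v0) N0.N2=(suspect,v1) N0.N3=(alive,v0) | N2.N0=(alive,v0) N2.N1=(alive,v0) N2.N2=(suspect,v1) N2.N3=(alive,v0)

Answer: N0=alive,0 N1=alive,0 N2=suspect,1 N3=alive,0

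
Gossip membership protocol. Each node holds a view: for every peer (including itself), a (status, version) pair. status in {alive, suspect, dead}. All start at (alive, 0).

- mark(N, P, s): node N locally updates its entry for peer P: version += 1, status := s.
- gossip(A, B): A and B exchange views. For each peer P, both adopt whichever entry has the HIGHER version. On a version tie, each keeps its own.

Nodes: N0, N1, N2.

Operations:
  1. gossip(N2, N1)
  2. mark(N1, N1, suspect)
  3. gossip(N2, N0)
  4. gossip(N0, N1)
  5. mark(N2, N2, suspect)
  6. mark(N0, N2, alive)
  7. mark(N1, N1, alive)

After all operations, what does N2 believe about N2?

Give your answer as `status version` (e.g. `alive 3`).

Op 1: gossip N2<->N1 -> N2.N0=(alive,v0) N2.N1=(alive,v0) N2.N2=(alive,v0) | N1.N0=(alive,v0) N1.N1=(alive,v0) N1.N2=(alive,v0)
Op 2: N1 marks N1=suspect -> (suspect,v1)
Op 3: gossip N2<->N0 -> N2.N0=(alive,v0) N2.N1=(alive,v0) N2.N2=(alive,v0) | N0.N0=(alive,v0) N0.N1=(alive,v0) N0.N2=(alive,v0)
Op 4: gossip N0<->N1 -> N0.N0=(alive,v0) N0.N1=(suspect,v1) N0.N2=(alive,v0) | N1.N0=(alive,v0) N1.N1=(suspect,v1) N1.N2=(alive,v0)
Op 5: N2 marks N2=suspect -> (suspect,v1)
Op 6: N0 marks N2=alive -> (alive,v1)
Op 7: N1 marks N1=alive -> (alive,v2)

Answer: suspect 1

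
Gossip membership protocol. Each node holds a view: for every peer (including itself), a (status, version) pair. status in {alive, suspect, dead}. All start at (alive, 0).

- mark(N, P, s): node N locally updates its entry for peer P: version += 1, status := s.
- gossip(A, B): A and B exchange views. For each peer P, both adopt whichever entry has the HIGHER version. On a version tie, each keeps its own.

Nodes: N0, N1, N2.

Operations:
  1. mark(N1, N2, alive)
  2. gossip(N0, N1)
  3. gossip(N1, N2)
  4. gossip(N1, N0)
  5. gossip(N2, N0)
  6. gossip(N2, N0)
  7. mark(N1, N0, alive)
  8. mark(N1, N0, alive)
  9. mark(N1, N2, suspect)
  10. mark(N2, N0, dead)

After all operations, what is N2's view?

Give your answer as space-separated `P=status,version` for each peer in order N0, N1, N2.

Op 1: N1 marks N2=alive -> (alive,v1)
Op 2: gossip N0<->N1 -> N0.N0=(alive,v0) N0.N1=(alive,v0) N0.N2=(alive,v1) | N1.N0=(alive,v0) N1.N1=(alive,v0) N1.N2=(alive,v1)
Op 3: gossip N1<->N2 -> N1.N0=(alive,v0) N1.N1=(alive,v0) N1.N2=(alive,v1) | N2.N0=(alive,v0) N2.N1=(alive,v0) N2.N2=(alive,v1)
Op 4: gossip N1<->N0 -> N1.N0=(alive,v0) N1.N1=(alive,v0) N1.N2=(alive,v1) | N0.N0=(alive,v0) N0.N1=(alive,v0) N0.N2=(alive,v1)
Op 5: gossip N2<->N0 -> N2.N0=(alive,v0) N2.N1=(alive,v0) N2.N2=(alive,v1) | N0.N0=(alive,v0) N0.N1=(alive,v0) N0.N2=(alive,v1)
Op 6: gossip N2<->N0 -> N2.N0=(alive,v0) N2.N1=(alive,v0) N2.N2=(alive,v1) | N0.N0=(alive,v0) N0.N1=(alive,v0) N0.N2=(alive,v1)
Op 7: N1 marks N0=alive -> (alive,v1)
Op 8: N1 marks N0=alive -> (alive,v2)
Op 9: N1 marks N2=suspect -> (suspect,v2)
Op 10: N2 marks N0=dead -> (dead,v1)

Answer: N0=dead,1 N1=alive,0 N2=alive,1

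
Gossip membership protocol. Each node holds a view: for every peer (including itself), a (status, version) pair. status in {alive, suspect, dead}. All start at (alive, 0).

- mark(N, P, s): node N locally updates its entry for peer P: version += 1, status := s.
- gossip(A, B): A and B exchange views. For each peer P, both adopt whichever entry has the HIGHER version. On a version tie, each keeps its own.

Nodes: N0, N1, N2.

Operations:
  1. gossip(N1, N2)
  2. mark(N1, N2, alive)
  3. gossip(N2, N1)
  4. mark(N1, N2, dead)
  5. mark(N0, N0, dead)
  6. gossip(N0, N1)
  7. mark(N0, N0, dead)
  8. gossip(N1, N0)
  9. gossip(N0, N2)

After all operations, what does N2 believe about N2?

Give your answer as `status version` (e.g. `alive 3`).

Answer: dead 2

Derivation:
Op 1: gossip N1<->N2 -> N1.N0=(alive,v0) N1.N1=(alive,v0) N1.N2=(alive,v0) | N2.N0=(alive,v0) N2.N1=(alive,v0) N2.N2=(alive,v0)
Op 2: N1 marks N2=alive -> (alive,v1)
Op 3: gossip N2<->N1 -> N2.N0=(alive,v0) N2.N1=(alive,v0) N2.N2=(alive,v1) | N1.N0=(alive,v0) N1.N1=(alive,v0) N1.N2=(alive,v1)
Op 4: N1 marks N2=dead -> (dead,v2)
Op 5: N0 marks N0=dead -> (dead,v1)
Op 6: gossip N0<->N1 -> N0.N0=(dead,v1) N0.N1=(alive,v0) N0.N2=(dead,v2) | N1.N0=(dead,v1) N1.N1=(alive,v0) N1.N2=(dead,v2)
Op 7: N0 marks N0=dead -> (dead,v2)
Op 8: gossip N1<->N0 -> N1.N0=(dead,v2) N1.N1=(alive,v0) N1.N2=(dead,v2) | N0.N0=(dead,v2) N0.N1=(alive,v0) N0.N2=(dead,v2)
Op 9: gossip N0<->N2 -> N0.N0=(dead,v2) N0.N1=(alive,v0) N0.N2=(dead,v2) | N2.N0=(dead,v2) N2.N1=(alive,v0) N2.N2=(dead,v2)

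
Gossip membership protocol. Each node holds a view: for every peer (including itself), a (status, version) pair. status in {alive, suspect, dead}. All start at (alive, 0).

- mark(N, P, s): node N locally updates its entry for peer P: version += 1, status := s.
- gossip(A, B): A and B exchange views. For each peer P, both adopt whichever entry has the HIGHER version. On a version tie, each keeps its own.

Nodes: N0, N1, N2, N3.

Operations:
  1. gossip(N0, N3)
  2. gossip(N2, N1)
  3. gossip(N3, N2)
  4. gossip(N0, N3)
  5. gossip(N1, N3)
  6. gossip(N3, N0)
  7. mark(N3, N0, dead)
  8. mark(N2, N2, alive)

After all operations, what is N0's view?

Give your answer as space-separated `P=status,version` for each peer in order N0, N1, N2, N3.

Op 1: gossip N0<->N3 -> N0.N0=(alive,v0) N0.N1=(alive,v0) N0.N2=(alive,v0) N0.N3=(alive,v0) | N3.N0=(alive,v0) N3.N1=(alive,v0) N3.N2=(alive,v0) N3.N3=(alive,v0)
Op 2: gossip N2<->N1 -> N2.N0=(alive,v0) N2.N1=(alive,v0) N2.N2=(alive,v0) N2.N3=(alive,v0) | N1.N0=(alive,v0) N1.N1=(alive,v0) N1.N2=(alive,v0) N1.N3=(alive,v0)
Op 3: gossip N3<->N2 -> N3.N0=(alive,v0) N3.N1=(alive,v0) N3.N2=(alive,v0) N3.N3=(alive,v0) | N2.N0=(alive,v0) N2.N1=(alive,v0) N2.N2=(alive,v0) N2.N3=(alive,v0)
Op 4: gossip N0<->N3 -> N0.N0=(alive,v0) N0.N1=(alive,v0) N0.N2=(alive,v0) N0.N3=(alive,v0) | N3.N0=(alive,v0) N3.N1=(alive,v0) N3.N2=(alive,v0) N3.N3=(alive,v0)
Op 5: gossip N1<->N3 -> N1.N0=(alive,v0) N1.N1=(alive,v0) N1.N2=(alive,v0) N1.N3=(alive,v0) | N3.N0=(alive,v0) N3.N1=(alive,v0) N3.N2=(alive,v0) N3.N3=(alive,v0)
Op 6: gossip N3<->N0 -> N3.N0=(alive,v0) N3.N1=(alive,v0) N3.N2=(alive,v0) N3.N3=(alive,v0) | N0.N0=(alive,v0) N0.N1=(alive,v0) N0.N2=(alive,v0) N0.N3=(alive,v0)
Op 7: N3 marks N0=dead -> (dead,v1)
Op 8: N2 marks N2=alive -> (alive,v1)

Answer: N0=alive,0 N1=alive,0 N2=alive,0 N3=alive,0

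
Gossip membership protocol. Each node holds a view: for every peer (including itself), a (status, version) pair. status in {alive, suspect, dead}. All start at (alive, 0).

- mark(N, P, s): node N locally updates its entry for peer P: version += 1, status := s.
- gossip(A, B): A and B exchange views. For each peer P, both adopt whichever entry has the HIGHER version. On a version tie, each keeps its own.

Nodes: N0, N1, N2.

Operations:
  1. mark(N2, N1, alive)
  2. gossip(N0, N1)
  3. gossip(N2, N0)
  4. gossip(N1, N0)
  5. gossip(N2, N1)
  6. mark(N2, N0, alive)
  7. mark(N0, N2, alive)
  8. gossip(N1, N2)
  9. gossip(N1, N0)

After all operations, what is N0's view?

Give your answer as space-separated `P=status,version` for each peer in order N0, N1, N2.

Answer: N0=alive,1 N1=alive,1 N2=alive,1

Derivation:
Op 1: N2 marks N1=alive -> (alive,v1)
Op 2: gossip N0<->N1 -> N0.N0=(alive,v0) N0.N1=(alive,v0) N0.N2=(alive,v0) | N1.N0=(alive,v0) N1.N1=(alive,v0) N1.N2=(alive,v0)
Op 3: gossip N2<->N0 -> N2.N0=(alive,v0) N2.N1=(alive,v1) N2.N2=(alive,v0) | N0.N0=(alive,v0) N0.N1=(alive,v1) N0.N2=(alive,v0)
Op 4: gossip N1<->N0 -> N1.N0=(alive,v0) N1.N1=(alive,v1) N1.N2=(alive,v0) | N0.N0=(alive,v0) N0.N1=(alive,v1) N0.N2=(alive,v0)
Op 5: gossip N2<->N1 -> N2.N0=(alive,v0) N2.N1=(alive,v1) N2.N2=(alive,v0) | N1.N0=(alive,v0) N1.N1=(alive,v1) N1.N2=(alive,v0)
Op 6: N2 marks N0=alive -> (alive,v1)
Op 7: N0 marks N2=alive -> (alive,v1)
Op 8: gossip N1<->N2 -> N1.N0=(alive,v1) N1.N1=(alive,v1) N1.N2=(alive,v0) | N2.N0=(alive,v1) N2.N1=(alive,v1) N2.N2=(alive,v0)
Op 9: gossip N1<->N0 -> N1.N0=(alive,v1) N1.N1=(alive,v1) N1.N2=(alive,v1) | N0.N0=(alive,v1) N0.N1=(alive,v1) N0.N2=(alive,v1)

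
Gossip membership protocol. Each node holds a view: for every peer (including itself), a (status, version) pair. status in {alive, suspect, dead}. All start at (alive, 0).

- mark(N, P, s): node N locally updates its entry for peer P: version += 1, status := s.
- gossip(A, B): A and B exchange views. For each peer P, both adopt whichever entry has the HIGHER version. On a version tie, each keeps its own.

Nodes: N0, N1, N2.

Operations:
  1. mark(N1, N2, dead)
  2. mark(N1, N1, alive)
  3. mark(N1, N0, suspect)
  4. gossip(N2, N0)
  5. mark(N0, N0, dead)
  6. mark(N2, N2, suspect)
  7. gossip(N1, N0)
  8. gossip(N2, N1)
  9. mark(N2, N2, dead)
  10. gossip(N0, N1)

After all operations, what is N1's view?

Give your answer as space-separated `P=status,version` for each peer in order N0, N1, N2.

Op 1: N1 marks N2=dead -> (dead,v1)
Op 2: N1 marks N1=alive -> (alive,v1)
Op 3: N1 marks N0=suspect -> (suspect,v1)
Op 4: gossip N2<->N0 -> N2.N0=(alive,v0) N2.N1=(alive,v0) N2.N2=(alive,v0) | N0.N0=(alive,v0) N0.N1=(alive,v0) N0.N2=(alive,v0)
Op 5: N0 marks N0=dead -> (dead,v1)
Op 6: N2 marks N2=suspect -> (suspect,v1)
Op 7: gossip N1<->N0 -> N1.N0=(suspect,v1) N1.N1=(alive,v1) N1.N2=(dead,v1) | N0.N0=(dead,v1) N0.N1=(alive,v1) N0.N2=(dead,v1)
Op 8: gossip N2<->N1 -> N2.N0=(suspect,v1) N2.N1=(alive,v1) N2.N2=(suspect,v1) | N1.N0=(suspect,v1) N1.N1=(alive,v1) N1.N2=(dead,v1)
Op 9: N2 marks N2=dead -> (dead,v2)
Op 10: gossip N0<->N1 -> N0.N0=(dead,v1) N0.N1=(alive,v1) N0.N2=(dead,v1) | N1.N0=(suspect,v1) N1.N1=(alive,v1) N1.N2=(dead,v1)

Answer: N0=suspect,1 N1=alive,1 N2=dead,1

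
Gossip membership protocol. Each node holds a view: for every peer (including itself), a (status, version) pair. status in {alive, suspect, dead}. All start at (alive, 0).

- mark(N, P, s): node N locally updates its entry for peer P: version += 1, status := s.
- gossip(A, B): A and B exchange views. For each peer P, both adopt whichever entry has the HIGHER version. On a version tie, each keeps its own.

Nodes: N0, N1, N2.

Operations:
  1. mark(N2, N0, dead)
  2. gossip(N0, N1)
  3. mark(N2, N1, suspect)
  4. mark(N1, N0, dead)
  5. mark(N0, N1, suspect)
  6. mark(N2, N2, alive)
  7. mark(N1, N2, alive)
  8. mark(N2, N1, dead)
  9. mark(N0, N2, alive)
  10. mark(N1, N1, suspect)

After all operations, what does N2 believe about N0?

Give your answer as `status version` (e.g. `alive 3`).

Answer: dead 1

Derivation:
Op 1: N2 marks N0=dead -> (dead,v1)
Op 2: gossip N0<->N1 -> N0.N0=(alive,v0) N0.N1=(alive,v0) N0.N2=(alive,v0) | N1.N0=(alive,v0) N1.N1=(alive,v0) N1.N2=(alive,v0)
Op 3: N2 marks N1=suspect -> (suspect,v1)
Op 4: N1 marks N0=dead -> (dead,v1)
Op 5: N0 marks N1=suspect -> (suspect,v1)
Op 6: N2 marks N2=alive -> (alive,v1)
Op 7: N1 marks N2=alive -> (alive,v1)
Op 8: N2 marks N1=dead -> (dead,v2)
Op 9: N0 marks N2=alive -> (alive,v1)
Op 10: N1 marks N1=suspect -> (suspect,v1)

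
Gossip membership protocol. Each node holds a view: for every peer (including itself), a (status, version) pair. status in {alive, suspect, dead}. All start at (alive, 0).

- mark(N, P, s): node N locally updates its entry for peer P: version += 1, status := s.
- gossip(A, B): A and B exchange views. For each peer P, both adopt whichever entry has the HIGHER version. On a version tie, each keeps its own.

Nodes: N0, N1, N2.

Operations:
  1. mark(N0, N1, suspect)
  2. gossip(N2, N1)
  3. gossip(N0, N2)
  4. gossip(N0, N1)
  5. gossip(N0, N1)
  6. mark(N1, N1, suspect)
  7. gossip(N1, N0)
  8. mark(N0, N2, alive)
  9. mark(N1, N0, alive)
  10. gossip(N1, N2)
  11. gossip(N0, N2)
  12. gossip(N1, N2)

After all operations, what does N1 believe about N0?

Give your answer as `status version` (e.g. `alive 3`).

Op 1: N0 marks N1=suspect -> (suspect,v1)
Op 2: gossip N2<->N1 -> N2.N0=(alive,v0) N2.N1=(alive,v0) N2.N2=(alive,v0) | N1.N0=(alive,v0) N1.N1=(alive,v0) N1.N2=(alive,v0)
Op 3: gossip N0<->N2 -> N0.N0=(alive,v0) N0.N1=(suspect,v1) N0.N2=(alive,v0) | N2.N0=(alive,v0) N2.N1=(suspect,v1) N2.N2=(alive,v0)
Op 4: gossip N0<->N1 -> N0.N0=(alive,v0) N0.N1=(suspect,v1) N0.N2=(alive,v0) | N1.N0=(alive,v0) N1.N1=(suspect,v1) N1.N2=(alive,v0)
Op 5: gossip N0<->N1 -> N0.N0=(alive,v0) N0.N1=(suspect,v1) N0.N2=(alive,v0) | N1.N0=(alive,v0) N1.N1=(suspect,v1) N1.N2=(alive,v0)
Op 6: N1 marks N1=suspect -> (suspect,v2)
Op 7: gossip N1<->N0 -> N1.N0=(alive,v0) N1.N1=(suspect,v2) N1.N2=(alive,v0) | N0.N0=(alive,v0) N0.N1=(suspect,v2) N0.N2=(alive,v0)
Op 8: N0 marks N2=alive -> (alive,v1)
Op 9: N1 marks N0=alive -> (alive,v1)
Op 10: gossip N1<->N2 -> N1.N0=(alive,v1) N1.N1=(suspect,v2) N1.N2=(alive,v0) | N2.N0=(alive,v1) N2.N1=(suspect,v2) N2.N2=(alive,v0)
Op 11: gossip N0<->N2 -> N0.N0=(alive,v1) N0.N1=(suspect,v2) N0.N2=(alive,v1) | N2.N0=(alive,v1) N2.N1=(suspect,v2) N2.N2=(alive,v1)
Op 12: gossip N1<->N2 -> N1.N0=(alive,v1) N1.N1=(suspect,v2) N1.N2=(alive,v1) | N2.N0=(alive,v1) N2.N1=(suspect,v2) N2.N2=(alive,v1)

Answer: alive 1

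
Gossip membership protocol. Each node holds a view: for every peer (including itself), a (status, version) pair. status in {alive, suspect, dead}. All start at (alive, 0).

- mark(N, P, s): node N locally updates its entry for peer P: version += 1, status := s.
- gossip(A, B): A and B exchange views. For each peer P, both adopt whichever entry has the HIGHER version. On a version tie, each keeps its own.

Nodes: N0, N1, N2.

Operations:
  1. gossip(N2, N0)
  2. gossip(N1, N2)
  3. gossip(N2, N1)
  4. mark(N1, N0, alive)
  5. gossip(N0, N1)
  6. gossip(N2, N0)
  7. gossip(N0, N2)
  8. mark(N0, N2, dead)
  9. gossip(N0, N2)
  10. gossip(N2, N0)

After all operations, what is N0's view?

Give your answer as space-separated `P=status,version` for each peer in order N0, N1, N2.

Answer: N0=alive,1 N1=alive,0 N2=dead,1

Derivation:
Op 1: gossip N2<->N0 -> N2.N0=(alive,v0) N2.N1=(alive,v0) N2.N2=(alive,v0) | N0.N0=(alive,v0) N0.N1=(alive,v0) N0.N2=(alive,v0)
Op 2: gossip N1<->N2 -> N1.N0=(alive,v0) N1.N1=(alive,v0) N1.N2=(alive,v0) | N2.N0=(alive,v0) N2.N1=(alive,v0) N2.N2=(alive,v0)
Op 3: gossip N2<->N1 -> N2.N0=(alive,v0) N2.N1=(alive,v0) N2.N2=(alive,v0) | N1.N0=(alive,v0) N1.N1=(alive,v0) N1.N2=(alive,v0)
Op 4: N1 marks N0=alive -> (alive,v1)
Op 5: gossip N0<->N1 -> N0.N0=(alive,v1) N0.N1=(alive,v0) N0.N2=(alive,v0) | N1.N0=(alive,v1) N1.N1=(alive,v0) N1.N2=(alive,v0)
Op 6: gossip N2<->N0 -> N2.N0=(alive,v1) N2.N1=(alive,v0) N2.N2=(alive,v0) | N0.N0=(alive,v1) N0.N1=(alive,v0) N0.N2=(alive,v0)
Op 7: gossip N0<->N2 -> N0.N0=(alive,v1) N0.N1=(alive,v0) N0.N2=(alive,v0) | N2.N0=(alive,v1) N2.N1=(alive,v0) N2.N2=(alive,v0)
Op 8: N0 marks N2=dead -> (dead,v1)
Op 9: gossip N0<->N2 -> N0.N0=(alive,v1) N0.N1=(alive,v0) N0.N2=(dead,v1) | N2.N0=(alive,v1) N2.N1=(alive,v0) N2.N2=(dead,v1)
Op 10: gossip N2<->N0 -> N2.N0=(alive,v1) N2.N1=(alive,v0) N2.N2=(dead,v1) | N0.N0=(alive,v1) N0.N1=(alive,v0) N0.N2=(dead,v1)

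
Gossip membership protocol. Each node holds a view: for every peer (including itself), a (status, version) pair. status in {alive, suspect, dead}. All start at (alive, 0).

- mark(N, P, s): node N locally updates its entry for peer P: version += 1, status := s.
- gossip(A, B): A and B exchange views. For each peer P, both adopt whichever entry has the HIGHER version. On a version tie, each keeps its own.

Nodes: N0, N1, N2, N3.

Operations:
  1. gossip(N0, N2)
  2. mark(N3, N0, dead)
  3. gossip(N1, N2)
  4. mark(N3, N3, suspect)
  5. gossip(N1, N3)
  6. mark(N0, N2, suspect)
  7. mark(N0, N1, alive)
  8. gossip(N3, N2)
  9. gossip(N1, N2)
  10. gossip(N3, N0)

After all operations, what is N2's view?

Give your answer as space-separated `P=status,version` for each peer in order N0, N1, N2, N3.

Op 1: gossip N0<->N2 -> N0.N0=(alive,v0) N0.N1=(alive,v0) N0.N2=(alive,v0) N0.N3=(alive,v0) | N2.N0=(alive,v0) N2.N1=(alive,v0) N2.N2=(alive,v0) N2.N3=(alive,v0)
Op 2: N3 marks N0=dead -> (dead,v1)
Op 3: gossip N1<->N2 -> N1.N0=(alive,v0) N1.N1=(alive,v0) N1.N2=(alive,v0) N1.N3=(alive,v0) | N2.N0=(alive,v0) N2.N1=(alive,v0) N2.N2=(alive,v0) N2.N3=(alive,v0)
Op 4: N3 marks N3=suspect -> (suspect,v1)
Op 5: gossip N1<->N3 -> N1.N0=(dead,v1) N1.N1=(alive,v0) N1.N2=(alive,v0) N1.N3=(suspect,v1) | N3.N0=(dead,v1) N3.N1=(alive,v0) N3.N2=(alive,v0) N3.N3=(suspect,v1)
Op 6: N0 marks N2=suspect -> (suspect,v1)
Op 7: N0 marks N1=alive -> (alive,v1)
Op 8: gossip N3<->N2 -> N3.N0=(dead,v1) N3.N1=(alive,v0) N3.N2=(alive,v0) N3.N3=(suspect,v1) | N2.N0=(dead,v1) N2.N1=(alive,v0) N2.N2=(alive,v0) N2.N3=(suspect,v1)
Op 9: gossip N1<->N2 -> N1.N0=(dead,v1) N1.N1=(alive,v0) N1.N2=(alive,v0) N1.N3=(suspect,v1) | N2.N0=(dead,v1) N2.N1=(alive,v0) N2.N2=(alive,v0) N2.N3=(suspect,v1)
Op 10: gossip N3<->N0 -> N3.N0=(dead,v1) N3.N1=(alive,v1) N3.N2=(suspect,v1) N3.N3=(suspect,v1) | N0.N0=(dead,v1) N0.N1=(alive,v1) N0.N2=(suspect,v1) N0.N3=(suspect,v1)

Answer: N0=dead,1 N1=alive,0 N2=alive,0 N3=suspect,1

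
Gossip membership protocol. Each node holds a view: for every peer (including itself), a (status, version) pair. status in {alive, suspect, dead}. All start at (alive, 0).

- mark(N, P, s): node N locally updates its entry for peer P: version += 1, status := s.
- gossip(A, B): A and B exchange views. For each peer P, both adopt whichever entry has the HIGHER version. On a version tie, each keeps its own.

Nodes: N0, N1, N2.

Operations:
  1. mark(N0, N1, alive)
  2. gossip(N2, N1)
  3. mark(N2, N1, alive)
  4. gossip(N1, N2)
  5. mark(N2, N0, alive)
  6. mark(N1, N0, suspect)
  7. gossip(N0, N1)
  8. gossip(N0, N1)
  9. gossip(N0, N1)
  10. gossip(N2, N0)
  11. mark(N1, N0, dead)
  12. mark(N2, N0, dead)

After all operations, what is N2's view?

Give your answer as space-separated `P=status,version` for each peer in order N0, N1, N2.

Op 1: N0 marks N1=alive -> (alive,v1)
Op 2: gossip N2<->N1 -> N2.N0=(alive,v0) N2.N1=(alive,v0) N2.N2=(alive,v0) | N1.N0=(alive,v0) N1.N1=(alive,v0) N1.N2=(alive,v0)
Op 3: N2 marks N1=alive -> (alive,v1)
Op 4: gossip N1<->N2 -> N1.N0=(alive,v0) N1.N1=(alive,v1) N1.N2=(alive,v0) | N2.N0=(alive,v0) N2.N1=(alive,v1) N2.N2=(alive,v0)
Op 5: N2 marks N0=alive -> (alive,v1)
Op 6: N1 marks N0=suspect -> (suspect,v1)
Op 7: gossip N0<->N1 -> N0.N0=(suspect,v1) N0.N1=(alive,v1) N0.N2=(alive,v0) | N1.N0=(suspect,v1) N1.N1=(alive,v1) N1.N2=(alive,v0)
Op 8: gossip N0<->N1 -> N0.N0=(suspect,v1) N0.N1=(alive,v1) N0.N2=(alive,v0) | N1.N0=(suspect,v1) N1.N1=(alive,v1) N1.N2=(alive,v0)
Op 9: gossip N0<->N1 -> N0.N0=(suspect,v1) N0.N1=(alive,v1) N0.N2=(alive,v0) | N1.N0=(suspect,v1) N1.N1=(alive,v1) N1.N2=(alive,v0)
Op 10: gossip N2<->N0 -> N2.N0=(alive,v1) N2.N1=(alive,v1) N2.N2=(alive,v0) | N0.N0=(suspect,v1) N0.N1=(alive,v1) N0.N2=(alive,v0)
Op 11: N1 marks N0=dead -> (dead,v2)
Op 12: N2 marks N0=dead -> (dead,v2)

Answer: N0=dead,2 N1=alive,1 N2=alive,0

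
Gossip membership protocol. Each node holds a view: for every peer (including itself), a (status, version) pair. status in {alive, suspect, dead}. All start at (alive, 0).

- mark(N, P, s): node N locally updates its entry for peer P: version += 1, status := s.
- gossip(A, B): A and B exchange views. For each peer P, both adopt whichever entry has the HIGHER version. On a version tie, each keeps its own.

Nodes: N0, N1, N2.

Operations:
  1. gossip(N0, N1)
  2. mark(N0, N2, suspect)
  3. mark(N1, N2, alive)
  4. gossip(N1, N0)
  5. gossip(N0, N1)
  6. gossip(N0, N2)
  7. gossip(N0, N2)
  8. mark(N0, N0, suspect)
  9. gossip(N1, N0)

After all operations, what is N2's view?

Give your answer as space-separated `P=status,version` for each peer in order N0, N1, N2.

Answer: N0=alive,0 N1=alive,0 N2=suspect,1

Derivation:
Op 1: gossip N0<->N1 -> N0.N0=(alive,v0) N0.N1=(alive,v0) N0.N2=(alive,v0) | N1.N0=(alive,v0) N1.N1=(alive,v0) N1.N2=(alive,v0)
Op 2: N0 marks N2=suspect -> (suspect,v1)
Op 3: N1 marks N2=alive -> (alive,v1)
Op 4: gossip N1<->N0 -> N1.N0=(alive,v0) N1.N1=(alive,v0) N1.N2=(alive,v1) | N0.N0=(alive,v0) N0.N1=(alive,v0) N0.N2=(suspect,v1)
Op 5: gossip N0<->N1 -> N0.N0=(alive,v0) N0.N1=(alive,v0) N0.N2=(suspect,v1) | N1.N0=(alive,v0) N1.N1=(alive,v0) N1.N2=(alive,v1)
Op 6: gossip N0<->N2 -> N0.N0=(alive,v0) N0.N1=(alive,v0) N0.N2=(suspect,v1) | N2.N0=(alive,v0) N2.N1=(alive,v0) N2.N2=(suspect,v1)
Op 7: gossip N0<->N2 -> N0.N0=(alive,v0) N0.N1=(alive,v0) N0.N2=(suspect,v1) | N2.N0=(alive,v0) N2.N1=(alive,v0) N2.N2=(suspect,v1)
Op 8: N0 marks N0=suspect -> (suspect,v1)
Op 9: gossip N1<->N0 -> N1.N0=(suspect,v1) N1.N1=(alive,v0) N1.N2=(alive,v1) | N0.N0=(suspect,v1) N0.N1=(alive,v0) N0.N2=(suspect,v1)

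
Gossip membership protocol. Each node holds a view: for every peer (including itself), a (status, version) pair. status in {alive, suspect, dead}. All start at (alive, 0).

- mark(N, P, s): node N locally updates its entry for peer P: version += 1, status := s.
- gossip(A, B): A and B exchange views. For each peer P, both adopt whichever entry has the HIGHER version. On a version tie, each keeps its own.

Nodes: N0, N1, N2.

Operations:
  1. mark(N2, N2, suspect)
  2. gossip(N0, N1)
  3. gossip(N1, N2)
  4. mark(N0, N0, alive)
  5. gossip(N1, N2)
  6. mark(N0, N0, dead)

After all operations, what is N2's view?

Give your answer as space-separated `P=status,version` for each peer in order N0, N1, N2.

Answer: N0=alive,0 N1=alive,0 N2=suspect,1

Derivation:
Op 1: N2 marks N2=suspect -> (suspect,v1)
Op 2: gossip N0<->N1 -> N0.N0=(alive,v0) N0.N1=(alive,v0) N0.N2=(alive,v0) | N1.N0=(alive,v0) N1.N1=(alive,v0) N1.N2=(alive,v0)
Op 3: gossip N1<->N2 -> N1.N0=(alive,v0) N1.N1=(alive,v0) N1.N2=(suspect,v1) | N2.N0=(alive,v0) N2.N1=(alive,v0) N2.N2=(suspect,v1)
Op 4: N0 marks N0=alive -> (alive,v1)
Op 5: gossip N1<->N2 -> N1.N0=(alive,v0) N1.N1=(alive,v0) N1.N2=(suspect,v1) | N2.N0=(alive,v0) N2.N1=(alive,v0) N2.N2=(suspect,v1)
Op 6: N0 marks N0=dead -> (dead,v2)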